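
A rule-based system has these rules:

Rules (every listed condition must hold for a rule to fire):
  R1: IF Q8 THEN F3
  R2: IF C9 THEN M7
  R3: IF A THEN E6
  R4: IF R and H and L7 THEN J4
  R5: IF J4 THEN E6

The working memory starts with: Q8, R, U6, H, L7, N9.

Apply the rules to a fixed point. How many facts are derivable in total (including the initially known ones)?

Round 1 — R1, R4, derive F3, J4.
Round 2 — R5, derive E6.
Closure: {E6, F3, H, J4, L7, N9, Q8, R, U6} — 9 facts.

9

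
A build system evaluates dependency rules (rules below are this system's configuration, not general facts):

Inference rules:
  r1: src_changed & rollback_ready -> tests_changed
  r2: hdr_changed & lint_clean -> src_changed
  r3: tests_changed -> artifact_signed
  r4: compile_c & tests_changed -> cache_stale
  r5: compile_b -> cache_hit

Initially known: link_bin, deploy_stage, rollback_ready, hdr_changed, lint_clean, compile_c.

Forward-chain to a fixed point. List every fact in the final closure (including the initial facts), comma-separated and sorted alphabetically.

Round 1: r2 [hdr_changed & lint_clean -> src_changed]. New: src_changed.
Round 2: r1 [src_changed & rollback_ready -> tests_changed]. New: tests_changed.
Round 3: r3 [tests_changed -> artifact_signed]; r4 [compile_c & tests_changed -> cache_stale]. New: artifact_signed, cache_stale.

artifact_signed, cache_stale, compile_c, deploy_stage, hdr_changed, link_bin, lint_clean, rollback_ready, src_changed, tests_changed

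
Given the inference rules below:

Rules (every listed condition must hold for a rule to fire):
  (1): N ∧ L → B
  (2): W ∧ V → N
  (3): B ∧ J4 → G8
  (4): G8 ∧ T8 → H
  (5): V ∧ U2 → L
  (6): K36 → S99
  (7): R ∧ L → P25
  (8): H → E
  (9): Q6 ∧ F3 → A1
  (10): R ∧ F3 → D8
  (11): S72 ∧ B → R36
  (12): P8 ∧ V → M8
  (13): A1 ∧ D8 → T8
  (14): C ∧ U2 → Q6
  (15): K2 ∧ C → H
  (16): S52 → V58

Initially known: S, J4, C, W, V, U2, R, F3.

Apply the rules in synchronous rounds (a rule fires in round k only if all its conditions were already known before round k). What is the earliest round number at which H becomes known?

4

Round 1 — (2), (5), (10), (14), derive N, L, D8, Q6.
Round 2 — (1), (7), (9), derive B, P25, A1.
Round 3 — (3), (13), derive G8, T8.
Round 4 — (4), derive H.
H first appears in round 4.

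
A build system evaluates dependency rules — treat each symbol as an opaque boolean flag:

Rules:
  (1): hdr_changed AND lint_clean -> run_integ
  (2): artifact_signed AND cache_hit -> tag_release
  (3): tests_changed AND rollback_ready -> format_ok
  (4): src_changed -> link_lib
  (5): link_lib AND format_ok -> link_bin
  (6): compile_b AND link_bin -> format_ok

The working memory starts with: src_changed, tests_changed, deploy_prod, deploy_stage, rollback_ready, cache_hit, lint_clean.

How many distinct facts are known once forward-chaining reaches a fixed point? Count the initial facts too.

10

[1] (3) [tests_changed AND rollback_ready -> format_ok]; (4) [src_changed -> link_lib]. ⇒ new: format_ok, link_lib.
[2] (5) [link_lib AND format_ok -> link_bin]. ⇒ new: link_bin.
Closure: {cache_hit, deploy_prod, deploy_stage, format_ok, link_bin, link_lib, lint_clean, rollback_ready, src_changed, tests_changed} — 10 facts.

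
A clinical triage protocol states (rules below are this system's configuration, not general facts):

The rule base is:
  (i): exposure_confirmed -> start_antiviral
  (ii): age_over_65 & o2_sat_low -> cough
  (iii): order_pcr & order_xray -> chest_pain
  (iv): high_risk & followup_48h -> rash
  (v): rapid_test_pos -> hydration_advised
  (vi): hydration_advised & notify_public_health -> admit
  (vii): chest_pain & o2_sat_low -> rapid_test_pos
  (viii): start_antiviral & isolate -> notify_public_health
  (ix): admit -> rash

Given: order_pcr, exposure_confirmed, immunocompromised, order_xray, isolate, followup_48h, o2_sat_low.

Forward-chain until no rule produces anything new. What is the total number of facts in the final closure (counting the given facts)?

Round 1 fires (i), (iii), giving start_antiviral, chest_pain.
Round 2 fires (vii), (viii), giving rapid_test_pos, notify_public_health.
Round 3 fires (v), giving hydration_advised.
Round 4 fires (vi), giving admit.
Round 5 fires (ix), giving rash.
Closure: {admit, chest_pain, exposure_confirmed, followup_48h, hydration_advised, immunocompromised, isolate, notify_public_health, o2_sat_low, order_pcr, order_xray, rapid_test_pos, rash, start_antiviral} — 14 facts.

14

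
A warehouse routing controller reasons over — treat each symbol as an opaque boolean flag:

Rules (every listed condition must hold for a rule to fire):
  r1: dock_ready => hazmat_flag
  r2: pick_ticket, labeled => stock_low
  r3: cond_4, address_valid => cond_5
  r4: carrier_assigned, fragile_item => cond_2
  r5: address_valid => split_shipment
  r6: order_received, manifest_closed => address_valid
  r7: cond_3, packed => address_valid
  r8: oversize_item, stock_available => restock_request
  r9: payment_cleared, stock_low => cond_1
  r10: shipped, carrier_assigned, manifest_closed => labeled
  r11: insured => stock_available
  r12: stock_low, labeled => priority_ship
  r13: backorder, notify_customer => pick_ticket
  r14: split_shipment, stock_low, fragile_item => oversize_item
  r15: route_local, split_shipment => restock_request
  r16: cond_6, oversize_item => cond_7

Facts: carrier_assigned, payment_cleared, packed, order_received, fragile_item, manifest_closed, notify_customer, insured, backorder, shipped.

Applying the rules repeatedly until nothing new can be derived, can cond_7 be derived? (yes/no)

[1] r4 [carrier_assigned, fragile_item => cond_2]; r6 [order_received, manifest_closed => address_valid]; r10 [shipped, carrier_assigned, manifest_closed => labeled]; r11 [insured => stock_available]; r13 [backorder, notify_customer => pick_ticket]. ⇒ new: cond_2, address_valid, labeled, stock_available, pick_ticket.
[2] r2 [pick_ticket, labeled => stock_low]; r5 [address_valid => split_shipment]. ⇒ new: stock_low, split_shipment.
[3] r9 [payment_cleared, stock_low => cond_1]; r12 [stock_low, labeled => priority_ship]; r14 [split_shipment, stock_low, fragile_item => oversize_item]. ⇒ new: cond_1, priority_ship, oversize_item.
[4] r8 [oversize_item, stock_available => restock_request]. ⇒ new: restock_request.
Fixed point reached. cond_7 is concluded only by r16; r16 needs cond_6 (never derived).

no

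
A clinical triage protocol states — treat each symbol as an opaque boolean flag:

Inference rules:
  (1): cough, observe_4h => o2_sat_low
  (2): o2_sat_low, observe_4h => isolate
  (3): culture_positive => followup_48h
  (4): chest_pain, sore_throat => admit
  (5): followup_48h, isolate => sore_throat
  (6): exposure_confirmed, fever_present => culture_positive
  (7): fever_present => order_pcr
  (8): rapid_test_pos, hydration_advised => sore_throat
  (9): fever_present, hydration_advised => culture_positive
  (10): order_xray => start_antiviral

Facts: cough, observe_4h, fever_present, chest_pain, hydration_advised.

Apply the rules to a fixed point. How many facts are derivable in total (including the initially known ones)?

12

Round 1 fires (1), (7), (9), giving o2_sat_low, order_pcr, culture_positive.
Round 2 fires (2), (3), giving isolate, followup_48h.
Round 3 fires (5), giving sore_throat.
Round 4 fires (4), giving admit.
Closure: {admit, chest_pain, cough, culture_positive, fever_present, followup_48h, hydration_advised, isolate, o2_sat_low, observe_4h, order_pcr, sore_throat} — 12 facts.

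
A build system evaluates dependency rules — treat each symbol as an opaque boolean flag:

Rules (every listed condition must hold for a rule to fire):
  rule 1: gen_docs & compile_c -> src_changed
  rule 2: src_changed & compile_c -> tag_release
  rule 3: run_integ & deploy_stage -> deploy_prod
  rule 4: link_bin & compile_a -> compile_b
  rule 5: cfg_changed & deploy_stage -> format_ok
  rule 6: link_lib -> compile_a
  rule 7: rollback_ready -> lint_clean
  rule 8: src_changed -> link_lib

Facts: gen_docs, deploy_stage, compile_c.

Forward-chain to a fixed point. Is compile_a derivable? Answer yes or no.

yes

[1] rule 1 [gen_docs & compile_c -> src_changed]. ⇒ new: src_changed.
[2] rule 2 [src_changed & compile_c -> tag_release]; rule 8 [src_changed -> link_lib]. ⇒ new: tag_release, link_lib.
[3] rule 6 [link_lib -> compile_a]. ⇒ new: compile_a.
compile_a appears in round 3, so it is derivable.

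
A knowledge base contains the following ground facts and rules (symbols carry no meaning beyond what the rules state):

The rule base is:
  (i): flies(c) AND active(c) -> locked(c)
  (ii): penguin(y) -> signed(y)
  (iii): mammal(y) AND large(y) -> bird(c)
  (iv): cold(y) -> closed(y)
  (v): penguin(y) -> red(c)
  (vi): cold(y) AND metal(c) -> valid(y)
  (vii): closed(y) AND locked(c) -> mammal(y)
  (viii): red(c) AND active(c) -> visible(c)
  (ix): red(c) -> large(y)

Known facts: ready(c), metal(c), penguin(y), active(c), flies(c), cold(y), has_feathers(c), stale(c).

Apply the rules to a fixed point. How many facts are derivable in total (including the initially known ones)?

Round 1: (i) [flies(c) AND active(c) -> locked(c)]; (ii) [penguin(y) -> signed(y)]; (iv) [cold(y) -> closed(y)]; (v) [penguin(y) -> red(c)]; (vi) [cold(y) AND metal(c) -> valid(y)]. New: locked(c), signed(y), closed(y), red(c), valid(y).
Round 2: (vii) [closed(y) AND locked(c) -> mammal(y)]; (viii) [red(c) AND active(c) -> visible(c)]; (ix) [red(c) -> large(y)]. New: mammal(y), visible(c), large(y).
Round 3: (iii) [mammal(y) AND large(y) -> bird(c)]. New: bird(c).
Closure: {active(c), bird(c), closed(y), cold(y), flies(c), has_feathers(c), large(y), locked(c), mammal(y), metal(c), penguin(y), ready(c), red(c), signed(y), stale(c), valid(y), visible(c)} — 17 facts.

17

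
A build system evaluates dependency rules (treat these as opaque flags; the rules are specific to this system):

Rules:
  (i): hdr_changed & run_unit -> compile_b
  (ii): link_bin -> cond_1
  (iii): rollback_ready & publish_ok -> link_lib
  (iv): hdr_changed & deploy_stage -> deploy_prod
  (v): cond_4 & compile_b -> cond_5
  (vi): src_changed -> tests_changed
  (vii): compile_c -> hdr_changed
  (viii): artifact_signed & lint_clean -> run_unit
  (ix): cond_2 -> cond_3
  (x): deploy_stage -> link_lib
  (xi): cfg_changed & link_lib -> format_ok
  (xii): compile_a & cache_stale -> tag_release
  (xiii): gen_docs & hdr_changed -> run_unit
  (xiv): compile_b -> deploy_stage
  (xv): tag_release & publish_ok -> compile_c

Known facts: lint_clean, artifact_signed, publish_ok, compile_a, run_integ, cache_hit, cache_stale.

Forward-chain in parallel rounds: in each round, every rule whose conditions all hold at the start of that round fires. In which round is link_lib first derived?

6

Round 1 fires (viii), (xii), giving run_unit, tag_release.
Round 2 fires (xv), giving compile_c.
Round 3 fires (vii), giving hdr_changed.
Round 4 fires (i), giving compile_b.
Round 5 fires (xiv), giving deploy_stage.
Round 6 fires (iv), (x), giving deploy_prod, link_lib.
link_lib first appears in round 6.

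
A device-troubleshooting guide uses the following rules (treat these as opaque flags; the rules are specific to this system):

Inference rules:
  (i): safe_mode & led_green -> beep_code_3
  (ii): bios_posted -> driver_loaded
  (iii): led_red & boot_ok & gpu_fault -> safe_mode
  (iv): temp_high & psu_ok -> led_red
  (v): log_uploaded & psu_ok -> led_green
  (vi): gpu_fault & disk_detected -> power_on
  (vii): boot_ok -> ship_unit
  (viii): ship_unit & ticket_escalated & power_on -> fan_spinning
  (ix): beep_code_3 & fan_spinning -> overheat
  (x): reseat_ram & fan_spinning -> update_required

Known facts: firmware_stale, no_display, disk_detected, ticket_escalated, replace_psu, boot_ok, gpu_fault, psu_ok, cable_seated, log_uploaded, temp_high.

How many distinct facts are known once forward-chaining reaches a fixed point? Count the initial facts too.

Round 1: (iv) [temp_high & psu_ok -> led_red]; (v) [log_uploaded & psu_ok -> led_green]; (vi) [gpu_fault & disk_detected -> power_on]; (vii) [boot_ok -> ship_unit]. New: led_red, led_green, power_on, ship_unit.
Round 2: (iii) [led_red & boot_ok & gpu_fault -> safe_mode]; (viii) [ship_unit & ticket_escalated & power_on -> fan_spinning]. New: safe_mode, fan_spinning.
Round 3: (i) [safe_mode & led_green -> beep_code_3]. New: beep_code_3.
Round 4: (ix) [beep_code_3 & fan_spinning -> overheat]. New: overheat.
Closure: {beep_code_3, boot_ok, cable_seated, disk_detected, fan_spinning, firmware_stale, gpu_fault, led_green, led_red, log_uploaded, no_display, overheat, power_on, psu_ok, replace_psu, safe_mode, ship_unit, temp_high, ticket_escalated} — 19 facts.

19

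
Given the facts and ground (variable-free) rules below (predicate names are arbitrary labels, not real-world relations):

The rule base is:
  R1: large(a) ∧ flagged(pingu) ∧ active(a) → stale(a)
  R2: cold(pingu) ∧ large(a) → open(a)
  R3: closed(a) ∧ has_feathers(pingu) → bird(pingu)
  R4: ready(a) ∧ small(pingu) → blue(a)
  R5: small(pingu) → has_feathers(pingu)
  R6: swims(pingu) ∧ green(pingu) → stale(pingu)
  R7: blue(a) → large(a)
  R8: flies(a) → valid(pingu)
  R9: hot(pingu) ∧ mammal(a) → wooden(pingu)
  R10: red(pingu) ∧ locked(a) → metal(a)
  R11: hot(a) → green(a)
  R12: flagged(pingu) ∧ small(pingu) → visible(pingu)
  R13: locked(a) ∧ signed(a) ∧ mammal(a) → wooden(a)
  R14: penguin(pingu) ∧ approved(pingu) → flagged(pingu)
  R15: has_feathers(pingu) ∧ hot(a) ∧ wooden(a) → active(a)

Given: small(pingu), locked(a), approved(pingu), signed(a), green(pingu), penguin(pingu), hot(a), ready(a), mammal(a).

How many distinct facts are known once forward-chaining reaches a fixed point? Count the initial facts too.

18

Round 1 — R4, R5, R11, R13, R14, derive blue(a), has_feathers(pingu), green(a), wooden(a), flagged(pingu).
Round 2 — R7, R12, R15, derive large(a), visible(pingu), active(a).
Round 3 — R1, derive stale(a).
Closure: {active(a), approved(pingu), blue(a), flagged(pingu), green(a), green(pingu), has_feathers(pingu), hot(a), large(a), locked(a), mammal(a), penguin(pingu), ready(a), signed(a), small(pingu), stale(a), visible(pingu), wooden(a)} — 18 facts.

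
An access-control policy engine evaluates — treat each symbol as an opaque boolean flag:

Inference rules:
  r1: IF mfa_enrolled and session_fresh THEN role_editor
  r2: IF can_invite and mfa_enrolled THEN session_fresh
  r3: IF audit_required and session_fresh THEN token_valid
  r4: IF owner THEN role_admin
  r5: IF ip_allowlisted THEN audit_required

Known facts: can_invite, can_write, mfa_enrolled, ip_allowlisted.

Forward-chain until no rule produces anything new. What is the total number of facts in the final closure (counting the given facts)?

8

Round 1: r2 [IF can_invite and mfa_enrolled THEN session_fresh]; r5 [IF ip_allowlisted THEN audit_required]. Adds session_fresh, audit_required.
Round 2: r1 [IF mfa_enrolled and session_fresh THEN role_editor]; r3 [IF audit_required and session_fresh THEN token_valid]. Adds role_editor, token_valid.
Closure: {audit_required, can_invite, can_write, ip_allowlisted, mfa_enrolled, role_editor, session_fresh, token_valid} — 8 facts.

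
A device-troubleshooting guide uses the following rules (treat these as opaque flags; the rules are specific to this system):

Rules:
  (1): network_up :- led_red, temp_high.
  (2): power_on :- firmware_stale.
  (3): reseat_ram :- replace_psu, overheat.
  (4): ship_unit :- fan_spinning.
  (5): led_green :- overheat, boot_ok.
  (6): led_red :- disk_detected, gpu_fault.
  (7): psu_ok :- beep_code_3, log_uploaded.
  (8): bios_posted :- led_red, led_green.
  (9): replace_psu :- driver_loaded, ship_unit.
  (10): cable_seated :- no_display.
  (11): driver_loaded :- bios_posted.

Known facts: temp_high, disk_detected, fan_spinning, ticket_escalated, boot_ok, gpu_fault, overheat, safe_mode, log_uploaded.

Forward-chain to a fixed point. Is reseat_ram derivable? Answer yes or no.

Round 1: (4) [ship_unit :- fan_spinning.]; (5) [led_green :- overheat, boot_ok.]; (6) [led_red :- disk_detected, gpu_fault.]. Adds ship_unit, led_green, led_red.
Round 2: (1) [network_up :- led_red, temp_high.]; (8) [bios_posted :- led_red, led_green.]. Adds network_up, bios_posted.
Round 3: (11) [driver_loaded :- bios_posted.]. Adds driver_loaded.
Round 4: (9) [replace_psu :- driver_loaded, ship_unit.]. Adds replace_psu.
Round 5: (3) [reseat_ram :- replace_psu, overheat.]. Adds reseat_ram.
reseat_ram appears in round 5, so it is derivable.

yes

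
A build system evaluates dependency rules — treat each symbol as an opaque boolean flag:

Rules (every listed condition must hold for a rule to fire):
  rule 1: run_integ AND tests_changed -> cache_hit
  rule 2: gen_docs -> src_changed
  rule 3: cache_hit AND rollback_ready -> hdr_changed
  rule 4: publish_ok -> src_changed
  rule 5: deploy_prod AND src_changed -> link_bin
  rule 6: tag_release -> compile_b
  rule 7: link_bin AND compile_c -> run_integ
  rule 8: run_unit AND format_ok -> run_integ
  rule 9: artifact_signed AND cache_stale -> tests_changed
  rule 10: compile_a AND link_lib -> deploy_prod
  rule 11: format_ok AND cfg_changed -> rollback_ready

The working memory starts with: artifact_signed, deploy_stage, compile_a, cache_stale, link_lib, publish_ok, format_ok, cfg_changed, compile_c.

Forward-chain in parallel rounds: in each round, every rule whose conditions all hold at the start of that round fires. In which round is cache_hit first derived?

4

Round 1: rule 4 [publish_ok -> src_changed]; rule 9 [artifact_signed AND cache_stale -> tests_changed]; rule 10 [compile_a AND link_lib -> deploy_prod]; rule 11 [format_ok AND cfg_changed -> rollback_ready]. New: src_changed, tests_changed, deploy_prod, rollback_ready.
Round 2: rule 5 [deploy_prod AND src_changed -> link_bin]. New: link_bin.
Round 3: rule 7 [link_bin AND compile_c -> run_integ]. New: run_integ.
Round 4: rule 1 [run_integ AND tests_changed -> cache_hit]. New: cache_hit.
cache_hit first appears in round 4.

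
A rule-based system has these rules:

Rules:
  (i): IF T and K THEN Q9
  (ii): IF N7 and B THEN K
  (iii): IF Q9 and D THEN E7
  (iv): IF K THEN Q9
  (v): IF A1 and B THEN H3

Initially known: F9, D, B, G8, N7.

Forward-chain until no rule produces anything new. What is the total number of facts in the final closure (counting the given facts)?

Round 1: (ii) [IF N7 and B THEN K]. New: K.
Round 2: (iv) [IF K THEN Q9]. New: Q9.
Round 3: (iii) [IF Q9 and D THEN E7]. New: E7.
Closure: {B, D, E7, F9, G8, K, N7, Q9} — 8 facts.

8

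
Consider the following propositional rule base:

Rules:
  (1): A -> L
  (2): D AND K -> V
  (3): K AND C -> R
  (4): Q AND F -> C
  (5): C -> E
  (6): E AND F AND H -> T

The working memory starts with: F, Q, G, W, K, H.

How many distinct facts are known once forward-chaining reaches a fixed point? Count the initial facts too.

10

[1] (4) [Q AND F -> C]. ⇒ new: C.
[2] (3) [K AND C -> R]; (5) [C -> E]. ⇒ new: R, E.
[3] (6) [E AND F AND H -> T]. ⇒ new: T.
Closure: {C, E, F, G, H, K, Q, R, T, W} — 10 facts.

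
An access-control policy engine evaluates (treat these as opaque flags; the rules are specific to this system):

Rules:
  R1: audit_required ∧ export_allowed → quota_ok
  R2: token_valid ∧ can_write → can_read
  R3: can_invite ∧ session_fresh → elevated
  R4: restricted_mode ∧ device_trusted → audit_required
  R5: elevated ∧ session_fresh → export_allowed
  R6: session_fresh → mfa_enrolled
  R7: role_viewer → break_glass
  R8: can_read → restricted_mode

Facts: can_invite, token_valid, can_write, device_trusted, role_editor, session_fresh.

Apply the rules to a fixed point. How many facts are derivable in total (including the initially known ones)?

Round 1: R2 [token_valid ∧ can_write → can_read]; R3 [can_invite ∧ session_fresh → elevated]; R6 [session_fresh → mfa_enrolled]. New: can_read, elevated, mfa_enrolled.
Round 2: R5 [elevated ∧ session_fresh → export_allowed]; R8 [can_read → restricted_mode]. New: export_allowed, restricted_mode.
Round 3: R4 [restricted_mode ∧ device_trusted → audit_required]. New: audit_required.
Round 4: R1 [audit_required ∧ export_allowed → quota_ok]. New: quota_ok.
Closure: {audit_required, can_invite, can_read, can_write, device_trusted, elevated, export_allowed, mfa_enrolled, quota_ok, restricted_mode, role_editor, session_fresh, token_valid} — 13 facts.

13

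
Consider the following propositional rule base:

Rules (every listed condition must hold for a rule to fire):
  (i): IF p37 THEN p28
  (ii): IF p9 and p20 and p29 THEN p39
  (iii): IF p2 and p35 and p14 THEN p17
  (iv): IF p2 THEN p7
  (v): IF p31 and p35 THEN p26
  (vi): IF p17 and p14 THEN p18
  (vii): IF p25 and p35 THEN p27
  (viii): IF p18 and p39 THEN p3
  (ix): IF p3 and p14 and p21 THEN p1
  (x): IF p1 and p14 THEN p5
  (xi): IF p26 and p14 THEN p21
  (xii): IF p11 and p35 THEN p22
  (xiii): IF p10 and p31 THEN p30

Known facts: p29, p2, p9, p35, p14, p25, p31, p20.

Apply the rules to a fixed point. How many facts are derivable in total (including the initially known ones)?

18

Round 1 fires (ii), (iii), (iv), (v), (vii), giving p39, p17, p7, p26, p27.
Round 2 fires (vi), (xi), giving p18, p21.
Round 3 fires (viii), giving p3.
Round 4 fires (ix), giving p1.
Round 5 fires (x), giving p5.
Closure: {p1, p14, p17, p18, p2, p20, p21, p25, p26, p27, p29, p3, p31, p35, p39, p5, p7, p9} — 18 facts.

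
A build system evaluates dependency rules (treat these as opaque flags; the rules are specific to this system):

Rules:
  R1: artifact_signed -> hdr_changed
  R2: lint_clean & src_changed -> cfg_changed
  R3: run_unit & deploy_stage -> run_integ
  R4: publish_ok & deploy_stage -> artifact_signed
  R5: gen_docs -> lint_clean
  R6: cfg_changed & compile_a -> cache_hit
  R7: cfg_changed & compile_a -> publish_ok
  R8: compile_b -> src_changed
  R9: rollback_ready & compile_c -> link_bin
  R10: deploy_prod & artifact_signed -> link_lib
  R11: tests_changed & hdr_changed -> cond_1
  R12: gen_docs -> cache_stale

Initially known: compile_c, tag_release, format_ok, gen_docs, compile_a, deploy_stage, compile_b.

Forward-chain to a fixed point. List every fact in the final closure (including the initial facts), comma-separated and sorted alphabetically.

artifact_signed, cache_hit, cache_stale, cfg_changed, compile_a, compile_b, compile_c, deploy_stage, format_ok, gen_docs, hdr_changed, lint_clean, publish_ok, src_changed, tag_release

Round 1 fires R5, R8, R12, giving lint_clean, src_changed, cache_stale.
Round 2 fires R2, giving cfg_changed.
Round 3 fires R6, R7, giving cache_hit, publish_ok.
Round 4 fires R4, giving artifact_signed.
Round 5 fires R1, giving hdr_changed.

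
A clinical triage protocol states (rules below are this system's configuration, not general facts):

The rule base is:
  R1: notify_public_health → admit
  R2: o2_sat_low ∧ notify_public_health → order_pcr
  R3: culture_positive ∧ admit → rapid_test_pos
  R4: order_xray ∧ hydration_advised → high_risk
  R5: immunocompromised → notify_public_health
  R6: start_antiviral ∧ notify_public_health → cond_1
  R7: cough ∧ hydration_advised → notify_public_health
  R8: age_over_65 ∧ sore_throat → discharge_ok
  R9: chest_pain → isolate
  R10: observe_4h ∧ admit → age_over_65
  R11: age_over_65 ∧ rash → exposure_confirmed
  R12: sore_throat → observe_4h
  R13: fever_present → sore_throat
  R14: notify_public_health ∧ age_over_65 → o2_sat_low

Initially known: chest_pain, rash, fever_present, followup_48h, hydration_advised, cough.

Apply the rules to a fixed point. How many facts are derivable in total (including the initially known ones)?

Round 1 — R7, R9, R13, derive notify_public_health, isolate, sore_throat.
Round 2 — R1, R12, derive admit, observe_4h.
Round 3 — R10, derive age_over_65.
Round 4 — R8, R11, R14, derive discharge_ok, exposure_confirmed, o2_sat_low.
Round 5 — R2, derive order_pcr.
Closure: {admit, age_over_65, chest_pain, cough, discharge_ok, exposure_confirmed, fever_present, followup_48h, hydration_advised, isolate, notify_public_health, o2_sat_low, observe_4h, order_pcr, rash, sore_throat} — 16 facts.

16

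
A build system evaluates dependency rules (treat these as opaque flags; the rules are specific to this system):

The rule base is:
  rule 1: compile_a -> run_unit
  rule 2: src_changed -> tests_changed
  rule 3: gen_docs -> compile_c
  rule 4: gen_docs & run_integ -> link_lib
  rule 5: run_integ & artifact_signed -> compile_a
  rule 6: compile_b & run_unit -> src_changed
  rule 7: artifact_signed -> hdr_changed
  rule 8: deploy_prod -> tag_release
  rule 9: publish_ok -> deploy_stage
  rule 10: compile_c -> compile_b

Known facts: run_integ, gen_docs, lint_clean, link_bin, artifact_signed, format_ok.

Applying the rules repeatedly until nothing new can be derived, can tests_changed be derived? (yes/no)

[1] rule 3 [gen_docs -> compile_c]; rule 4 [gen_docs & run_integ -> link_lib]; rule 5 [run_integ & artifact_signed -> compile_a]; rule 7 [artifact_signed -> hdr_changed]. ⇒ new: compile_c, link_lib, compile_a, hdr_changed.
[2] rule 1 [compile_a -> run_unit]; rule 10 [compile_c -> compile_b]. ⇒ new: run_unit, compile_b.
[3] rule 6 [compile_b & run_unit -> src_changed]. ⇒ new: src_changed.
[4] rule 2 [src_changed -> tests_changed]. ⇒ new: tests_changed.
tests_changed appears in round 4, so it is derivable.

yes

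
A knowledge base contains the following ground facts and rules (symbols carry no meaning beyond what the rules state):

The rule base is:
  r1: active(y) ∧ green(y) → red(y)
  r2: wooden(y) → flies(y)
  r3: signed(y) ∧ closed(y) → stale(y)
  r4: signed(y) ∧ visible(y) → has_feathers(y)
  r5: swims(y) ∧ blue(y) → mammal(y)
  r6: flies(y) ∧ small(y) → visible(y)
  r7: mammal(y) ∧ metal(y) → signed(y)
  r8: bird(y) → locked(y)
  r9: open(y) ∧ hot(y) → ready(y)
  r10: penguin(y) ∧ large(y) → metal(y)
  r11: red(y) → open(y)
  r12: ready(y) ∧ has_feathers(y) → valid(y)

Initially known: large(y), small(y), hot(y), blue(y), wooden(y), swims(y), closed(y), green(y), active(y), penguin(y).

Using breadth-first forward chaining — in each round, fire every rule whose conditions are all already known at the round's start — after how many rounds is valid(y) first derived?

4

[1] r1 [active(y) ∧ green(y) → red(y)]; r2 [wooden(y) → flies(y)]; r5 [swims(y) ∧ blue(y) → mammal(y)]; r10 [penguin(y) ∧ large(y) → metal(y)]. ⇒ new: red(y), flies(y), mammal(y), metal(y).
[2] r6 [flies(y) ∧ small(y) → visible(y)]; r7 [mammal(y) ∧ metal(y) → signed(y)]; r11 [red(y) → open(y)]. ⇒ new: visible(y), signed(y), open(y).
[3] r3 [signed(y) ∧ closed(y) → stale(y)]; r4 [signed(y) ∧ visible(y) → has_feathers(y)]; r9 [open(y) ∧ hot(y) → ready(y)]. ⇒ new: stale(y), has_feathers(y), ready(y).
[4] r12 [ready(y) ∧ has_feathers(y) → valid(y)]. ⇒ new: valid(y).
valid(y) first appears in round 4.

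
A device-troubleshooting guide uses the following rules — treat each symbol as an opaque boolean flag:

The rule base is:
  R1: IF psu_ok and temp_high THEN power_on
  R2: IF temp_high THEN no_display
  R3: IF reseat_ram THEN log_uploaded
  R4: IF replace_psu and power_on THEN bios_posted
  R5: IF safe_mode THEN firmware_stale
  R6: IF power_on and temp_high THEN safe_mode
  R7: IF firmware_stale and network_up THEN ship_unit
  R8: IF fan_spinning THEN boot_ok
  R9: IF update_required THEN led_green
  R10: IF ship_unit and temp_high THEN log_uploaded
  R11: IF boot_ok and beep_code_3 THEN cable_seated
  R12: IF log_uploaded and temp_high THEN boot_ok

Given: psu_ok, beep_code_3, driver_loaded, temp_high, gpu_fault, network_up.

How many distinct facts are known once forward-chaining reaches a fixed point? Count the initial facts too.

Round 1: R1 [IF psu_ok and temp_high THEN power_on]; R2 [IF temp_high THEN no_display]. Adds power_on, no_display.
Round 2: R6 [IF power_on and temp_high THEN safe_mode]. Adds safe_mode.
Round 3: R5 [IF safe_mode THEN firmware_stale]. Adds firmware_stale.
Round 4: R7 [IF firmware_stale and network_up THEN ship_unit]. Adds ship_unit.
Round 5: R10 [IF ship_unit and temp_high THEN log_uploaded]. Adds log_uploaded.
Round 6: R12 [IF log_uploaded and temp_high THEN boot_ok]. Adds boot_ok.
Round 7: R11 [IF boot_ok and beep_code_3 THEN cable_seated]. Adds cable_seated.
Closure: {beep_code_3, boot_ok, cable_seated, driver_loaded, firmware_stale, gpu_fault, log_uploaded, network_up, no_display, power_on, psu_ok, safe_mode, ship_unit, temp_high} — 14 facts.

14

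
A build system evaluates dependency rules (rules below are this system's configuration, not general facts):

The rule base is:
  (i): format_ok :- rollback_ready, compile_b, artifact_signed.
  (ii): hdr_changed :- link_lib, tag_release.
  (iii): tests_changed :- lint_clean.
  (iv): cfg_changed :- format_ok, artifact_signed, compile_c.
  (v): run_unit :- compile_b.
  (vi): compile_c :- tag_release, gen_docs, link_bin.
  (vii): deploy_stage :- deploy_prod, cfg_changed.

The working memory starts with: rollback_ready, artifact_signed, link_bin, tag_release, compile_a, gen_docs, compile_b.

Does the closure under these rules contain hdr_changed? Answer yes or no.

no

Round 1: (i) [format_ok :- rollback_ready, compile_b, artifact_signed.]; (v) [run_unit :- compile_b.]; (vi) [compile_c :- tag_release, gen_docs, link_bin.]. New: format_ok, run_unit, compile_c.
Round 2: (iv) [cfg_changed :- format_ok, artifact_signed, compile_c.]. New: cfg_changed.
Fixed point reached. hdr_changed is concluded only by (ii); (ii) needs link_lib (never derived).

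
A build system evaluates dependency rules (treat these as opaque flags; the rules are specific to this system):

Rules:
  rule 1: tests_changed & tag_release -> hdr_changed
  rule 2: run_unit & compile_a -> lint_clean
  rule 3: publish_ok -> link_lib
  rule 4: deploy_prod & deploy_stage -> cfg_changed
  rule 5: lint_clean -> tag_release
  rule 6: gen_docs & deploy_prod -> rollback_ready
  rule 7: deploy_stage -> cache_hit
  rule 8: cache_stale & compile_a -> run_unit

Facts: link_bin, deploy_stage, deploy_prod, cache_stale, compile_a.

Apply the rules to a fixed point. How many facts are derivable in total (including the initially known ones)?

10

Round 1: rule 4 [deploy_prod & deploy_stage -> cfg_changed]; rule 7 [deploy_stage -> cache_hit]; rule 8 [cache_stale & compile_a -> run_unit]. Adds cfg_changed, cache_hit, run_unit.
Round 2: rule 2 [run_unit & compile_a -> lint_clean]. Adds lint_clean.
Round 3: rule 5 [lint_clean -> tag_release]. Adds tag_release.
Closure: {cache_hit, cache_stale, cfg_changed, compile_a, deploy_prod, deploy_stage, link_bin, lint_clean, run_unit, tag_release} — 10 facts.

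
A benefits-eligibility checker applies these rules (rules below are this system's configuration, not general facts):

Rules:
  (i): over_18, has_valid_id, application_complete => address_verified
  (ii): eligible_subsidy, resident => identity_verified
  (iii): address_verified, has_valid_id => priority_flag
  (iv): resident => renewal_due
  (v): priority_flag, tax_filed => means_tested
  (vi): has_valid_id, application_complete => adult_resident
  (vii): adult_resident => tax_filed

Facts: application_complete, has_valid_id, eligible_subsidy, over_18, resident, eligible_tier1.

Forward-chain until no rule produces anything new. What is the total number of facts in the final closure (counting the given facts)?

13

[1] (i) [over_18, has_valid_id, application_complete => address_verified]; (ii) [eligible_subsidy, resident => identity_verified]; (iv) [resident => renewal_due]; (vi) [has_valid_id, application_complete => adult_resident]. ⇒ new: address_verified, identity_verified, renewal_due, adult_resident.
[2] (iii) [address_verified, has_valid_id => priority_flag]; (vii) [adult_resident => tax_filed]. ⇒ new: priority_flag, tax_filed.
[3] (v) [priority_flag, tax_filed => means_tested]. ⇒ new: means_tested.
Closure: {address_verified, adult_resident, application_complete, eligible_subsidy, eligible_tier1, has_valid_id, identity_verified, means_tested, over_18, priority_flag, renewal_due, resident, tax_filed} — 13 facts.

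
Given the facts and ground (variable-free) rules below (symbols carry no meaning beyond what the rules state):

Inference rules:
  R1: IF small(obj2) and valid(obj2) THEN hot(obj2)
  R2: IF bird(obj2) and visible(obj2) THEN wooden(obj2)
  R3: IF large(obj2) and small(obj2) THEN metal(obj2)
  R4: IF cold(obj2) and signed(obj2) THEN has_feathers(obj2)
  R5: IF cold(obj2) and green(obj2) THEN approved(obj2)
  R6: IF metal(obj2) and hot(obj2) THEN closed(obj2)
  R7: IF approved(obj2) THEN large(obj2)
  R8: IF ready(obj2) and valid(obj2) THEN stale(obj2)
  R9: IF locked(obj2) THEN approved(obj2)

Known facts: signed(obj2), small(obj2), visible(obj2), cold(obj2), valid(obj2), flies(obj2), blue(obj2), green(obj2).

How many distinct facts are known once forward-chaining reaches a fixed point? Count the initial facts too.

14

Round 1 fires R1, R4, R5, giving hot(obj2), has_feathers(obj2), approved(obj2).
Round 2 fires R7, giving large(obj2).
Round 3 fires R3, giving metal(obj2).
Round 4 fires R6, giving closed(obj2).
Closure: {approved(obj2), blue(obj2), closed(obj2), cold(obj2), flies(obj2), green(obj2), has_feathers(obj2), hot(obj2), large(obj2), metal(obj2), signed(obj2), small(obj2), valid(obj2), visible(obj2)} — 14 facts.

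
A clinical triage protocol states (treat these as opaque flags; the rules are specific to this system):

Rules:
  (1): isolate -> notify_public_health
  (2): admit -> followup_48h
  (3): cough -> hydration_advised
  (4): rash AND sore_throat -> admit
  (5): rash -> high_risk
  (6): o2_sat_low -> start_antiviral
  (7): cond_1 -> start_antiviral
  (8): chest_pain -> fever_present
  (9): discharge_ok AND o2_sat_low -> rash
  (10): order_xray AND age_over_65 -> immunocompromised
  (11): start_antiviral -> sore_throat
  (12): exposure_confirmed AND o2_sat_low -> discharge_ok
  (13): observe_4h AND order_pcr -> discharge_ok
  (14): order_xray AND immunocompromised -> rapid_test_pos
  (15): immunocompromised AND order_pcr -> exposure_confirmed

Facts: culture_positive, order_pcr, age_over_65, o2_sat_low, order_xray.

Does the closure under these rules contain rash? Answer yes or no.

yes

Round 1 fires (6), (10), giving start_antiviral, immunocompromised.
Round 2 fires (11), (14), (15), giving sore_throat, rapid_test_pos, exposure_confirmed.
Round 3 fires (12), giving discharge_ok.
Round 4 fires (9), giving rash.
Round 5 fires (4), (5), giving admit, high_risk.
Round 6 fires (2), giving followup_48h.
rash appears in round 4, so it is derivable.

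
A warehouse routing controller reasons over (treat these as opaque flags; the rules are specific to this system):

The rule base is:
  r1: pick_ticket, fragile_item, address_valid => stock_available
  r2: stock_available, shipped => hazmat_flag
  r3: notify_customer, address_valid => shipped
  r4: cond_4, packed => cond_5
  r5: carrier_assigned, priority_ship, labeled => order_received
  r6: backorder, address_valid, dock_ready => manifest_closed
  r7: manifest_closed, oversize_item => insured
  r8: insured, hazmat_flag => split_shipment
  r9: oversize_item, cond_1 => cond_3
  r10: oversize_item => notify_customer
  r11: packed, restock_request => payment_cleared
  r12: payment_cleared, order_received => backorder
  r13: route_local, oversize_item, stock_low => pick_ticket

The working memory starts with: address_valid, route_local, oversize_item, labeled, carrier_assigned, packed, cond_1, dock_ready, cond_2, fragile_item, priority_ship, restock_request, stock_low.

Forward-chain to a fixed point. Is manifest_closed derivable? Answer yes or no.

Round 1: r5 [carrier_assigned, priority_ship, labeled => order_received]; r9 [oversize_item, cond_1 => cond_3]; r10 [oversize_item => notify_customer]; r11 [packed, restock_request => payment_cleared]; r13 [route_local, oversize_item, stock_low => pick_ticket]. Adds order_received, cond_3, notify_customer, payment_cleared, pick_ticket.
Round 2: r1 [pick_ticket, fragile_item, address_valid => stock_available]; r3 [notify_customer, address_valid => shipped]; r12 [payment_cleared, order_received => backorder]. Adds stock_available, shipped, backorder.
Round 3: r2 [stock_available, shipped => hazmat_flag]; r6 [backorder, address_valid, dock_ready => manifest_closed]. Adds hazmat_flag, manifest_closed.
Round 4: r7 [manifest_closed, oversize_item => insured]. Adds insured.
Round 5: r8 [insured, hazmat_flag => split_shipment]. Adds split_shipment.
manifest_closed appears in round 3, so it is derivable.

yes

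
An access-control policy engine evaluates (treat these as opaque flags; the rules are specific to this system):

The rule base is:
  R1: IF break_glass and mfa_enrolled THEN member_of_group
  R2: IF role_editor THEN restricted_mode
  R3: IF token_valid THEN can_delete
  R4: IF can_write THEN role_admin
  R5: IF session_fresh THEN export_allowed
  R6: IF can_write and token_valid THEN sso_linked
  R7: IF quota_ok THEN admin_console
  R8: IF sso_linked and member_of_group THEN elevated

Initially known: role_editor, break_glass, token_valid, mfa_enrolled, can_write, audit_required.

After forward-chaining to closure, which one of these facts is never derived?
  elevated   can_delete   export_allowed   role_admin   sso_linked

export_allowed

Round 1: R1 [IF break_glass and mfa_enrolled THEN member_of_group]; R2 [IF role_editor THEN restricted_mode]; R3 [IF token_valid THEN can_delete]; R4 [IF can_write THEN role_admin]; R6 [IF can_write and token_valid THEN sso_linked]. New: member_of_group, restricted_mode, can_delete, role_admin, sso_linked.
Round 2: R8 [IF sso_linked and member_of_group THEN elevated]. New: elevated.
Derived: role_admin (round 1), can_delete (round 1), elevated (round 2), sso_linked (round 1). export_allowed never appears in any round.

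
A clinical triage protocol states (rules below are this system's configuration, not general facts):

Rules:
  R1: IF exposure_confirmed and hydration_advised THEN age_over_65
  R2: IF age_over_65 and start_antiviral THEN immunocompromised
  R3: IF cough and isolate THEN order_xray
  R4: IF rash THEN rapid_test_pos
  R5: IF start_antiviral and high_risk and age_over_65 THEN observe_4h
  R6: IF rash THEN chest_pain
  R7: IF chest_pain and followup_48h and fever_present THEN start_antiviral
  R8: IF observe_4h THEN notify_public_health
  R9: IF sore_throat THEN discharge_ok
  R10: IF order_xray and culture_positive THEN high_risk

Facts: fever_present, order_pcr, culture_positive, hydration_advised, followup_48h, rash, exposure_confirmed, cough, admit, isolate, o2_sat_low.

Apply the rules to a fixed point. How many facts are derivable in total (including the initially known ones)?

20

Round 1: R1 [IF exposure_confirmed and hydration_advised THEN age_over_65]; R3 [IF cough and isolate THEN order_xray]; R4 [IF rash THEN rapid_test_pos]; R6 [IF rash THEN chest_pain]. New: age_over_65, order_xray, rapid_test_pos, chest_pain.
Round 2: R7 [IF chest_pain and followup_48h and fever_present THEN start_antiviral]; R10 [IF order_xray and culture_positive THEN high_risk]. New: start_antiviral, high_risk.
Round 3: R2 [IF age_over_65 and start_antiviral THEN immunocompromised]; R5 [IF start_antiviral and high_risk and age_over_65 THEN observe_4h]. New: immunocompromised, observe_4h.
Round 4: R8 [IF observe_4h THEN notify_public_health]. New: notify_public_health.
Closure: {admit, age_over_65, chest_pain, cough, culture_positive, exposure_confirmed, fever_present, followup_48h, high_risk, hydration_advised, immunocompromised, isolate, notify_public_health, o2_sat_low, observe_4h, order_pcr, order_xray, rapid_test_pos, rash, start_antiviral} — 20 facts.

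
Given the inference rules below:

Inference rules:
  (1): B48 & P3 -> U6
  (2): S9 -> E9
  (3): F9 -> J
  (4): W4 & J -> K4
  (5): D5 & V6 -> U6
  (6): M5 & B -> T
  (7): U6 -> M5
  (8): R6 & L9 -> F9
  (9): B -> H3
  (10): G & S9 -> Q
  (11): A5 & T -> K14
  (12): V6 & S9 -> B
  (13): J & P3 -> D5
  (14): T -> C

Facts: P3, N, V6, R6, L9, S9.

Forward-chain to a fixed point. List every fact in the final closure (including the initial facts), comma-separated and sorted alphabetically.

B, C, D5, E9, F9, H3, J, L9, M5, N, P3, R6, S9, T, U6, V6

Round 1 fires (2), (8), (12), giving E9, F9, B.
Round 2 fires (3), (9), giving J, H3.
Round 3 fires (13), giving D5.
Round 4 fires (5), giving U6.
Round 5 fires (7), giving M5.
Round 6 fires (6), giving T.
Round 7 fires (14), giving C.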